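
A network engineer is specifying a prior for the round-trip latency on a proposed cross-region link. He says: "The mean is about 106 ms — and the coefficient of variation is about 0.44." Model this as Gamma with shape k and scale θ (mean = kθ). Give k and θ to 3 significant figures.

For Gamma(k, scale θ): mean = kθ, variance = kθ², so CV = 1/√k.
CV = 0.44, hence k = 1/CV² = 5.17.
Then θ = mean/k = 106/5.17 = 20.5.

k ≈ 5.17, θ ≈ 20.5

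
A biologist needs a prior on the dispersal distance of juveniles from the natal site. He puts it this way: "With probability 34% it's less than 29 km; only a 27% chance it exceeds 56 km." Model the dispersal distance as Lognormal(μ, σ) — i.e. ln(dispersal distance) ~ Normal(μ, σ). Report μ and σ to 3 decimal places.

μ ≈ 3.632, σ ≈ 0.642

If T ~ Lognormal(μ,σ) then ln T ~ Normal(μ,σ), so the p-quantile of ln T is μ + z_p·σ.
ln(29) = 3.367 and ln(56) = 4.025; z_{0.34} = -0.4125, z_{0.73} = 0.6128.
σ = (4.025 − 3.367)/(0.6128 − (-0.4125)) = 0.642.
μ = 3.367 − (-0.4125)·0.642 = 3.632.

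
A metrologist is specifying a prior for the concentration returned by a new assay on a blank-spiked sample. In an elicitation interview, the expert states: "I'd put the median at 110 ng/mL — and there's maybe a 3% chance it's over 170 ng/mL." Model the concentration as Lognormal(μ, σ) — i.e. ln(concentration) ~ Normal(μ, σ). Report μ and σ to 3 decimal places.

If T ~ Lognormal(μ,σ) then ln T ~ Normal(μ,σ), so the p-quantile of ln T is μ + z_p·σ.
ln(110) = 4.7 and ln(170) = 5.136; z_{0.5} = 0, z_{0.97} = 1.881.
σ = (5.136 − 4.7)/(1.881 − (0)) = 0.231.
μ = 4.7 − (0)·0.231 = 4.700.

μ ≈ 4.700, σ ≈ 0.231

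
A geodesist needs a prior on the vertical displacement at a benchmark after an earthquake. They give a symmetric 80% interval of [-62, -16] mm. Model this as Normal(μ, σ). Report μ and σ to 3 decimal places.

μ = -39.000, σ = 17.947

A symmetric 80% interval runs μ ± z·σ with z = 1.282.
Half-width = 23, so σ = 23/1.282 = 17.947.
μ is the interval midpoint, -39.000.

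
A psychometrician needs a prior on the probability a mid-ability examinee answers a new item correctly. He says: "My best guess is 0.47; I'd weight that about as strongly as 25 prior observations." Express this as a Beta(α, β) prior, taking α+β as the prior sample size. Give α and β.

Under the effective-sample-size interpretation, Beta(α, β) has prior mean α/(α+β) and prior sample size α+β.
So α+β = 25 and α/(α+β) = 0.47, giving α = 0.47·25 = 11.75 and β = 25 − 11.75 = 13.25.

α = 11.75, β = 13.25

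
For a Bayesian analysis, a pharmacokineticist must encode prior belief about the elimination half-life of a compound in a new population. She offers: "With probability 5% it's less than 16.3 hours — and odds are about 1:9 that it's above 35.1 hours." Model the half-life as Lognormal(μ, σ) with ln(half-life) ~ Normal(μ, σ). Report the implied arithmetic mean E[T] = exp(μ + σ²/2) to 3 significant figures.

If T ~ Lognormal(μ,σ) then ln T ~ Normal(μ,σ), so the p-quantile of ln T is μ + z_p·σ.
ln(16.3) = 2.791 and ln(35.1) = 3.558; z_{0.05} = -1.645, z_{0.9} = 1.282.
σ = (3.558 − 2.791)/(1.282 − (-1.645)) = 0.262.
μ = 2.791 − (-1.645)·0.262 = 3.222.
E[T] = exp(μ + σ²/2) = exp(3.222 + 0.0344) = 26 hours.

E[T] ≈ 26 hours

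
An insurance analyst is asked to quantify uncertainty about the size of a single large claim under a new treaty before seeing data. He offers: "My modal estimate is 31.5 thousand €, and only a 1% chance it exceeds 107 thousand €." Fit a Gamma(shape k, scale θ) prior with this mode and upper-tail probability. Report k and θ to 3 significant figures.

k ≈ 3.92, θ ≈ 10.8

Gamma(k,θ) with k>1 has mode (k−1)θ, so θ = 31.5/(k−1).
Need P(X < 107) = 0.99 with θ tied to k this way. Start at k = 2, θ = 31.5: P(X<107) ≈ 0.853.
Too low — raise k to concentrate. Iterating converges to k ≈ 3.92.
Then θ = 31.5/(3.92−1) ≈ 10.8.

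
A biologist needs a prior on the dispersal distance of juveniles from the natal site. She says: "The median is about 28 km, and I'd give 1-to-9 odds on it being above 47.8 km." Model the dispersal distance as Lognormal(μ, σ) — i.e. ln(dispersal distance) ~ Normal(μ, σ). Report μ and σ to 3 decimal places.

μ ≈ 3.332, σ ≈ 0.417

If T ~ Lognormal(μ,σ) then ln T ~ Normal(μ,σ), so the p-quantile of ln T is μ + z_p·σ.
ln(28) = 3.332 and ln(47.8) = 3.867; z_{0.5} = 0, z_{0.9} = 1.282.
σ = (3.867 − 3.332)/(1.282 − (0)) = 0.417.
μ = 3.332 − (0)·0.417 = 3.332.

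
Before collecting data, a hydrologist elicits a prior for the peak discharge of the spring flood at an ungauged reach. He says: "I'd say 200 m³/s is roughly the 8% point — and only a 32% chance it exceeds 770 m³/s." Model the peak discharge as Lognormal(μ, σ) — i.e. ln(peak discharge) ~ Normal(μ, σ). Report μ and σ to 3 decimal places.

If T ~ Lognormal(μ,σ) then ln T ~ Normal(μ,σ), so the p-quantile of ln T is μ + z_p·σ.
ln(200) = 5.298 and ln(770) = 6.646; z_{0.08} = -1.405, z_{0.68} = 0.4677.
σ = (6.646 − 5.298)/(0.4677 − (-1.405)) = 0.720.
μ = 5.298 − (-1.405)·0.720 = 6.310.

μ ≈ 6.310, σ ≈ 0.720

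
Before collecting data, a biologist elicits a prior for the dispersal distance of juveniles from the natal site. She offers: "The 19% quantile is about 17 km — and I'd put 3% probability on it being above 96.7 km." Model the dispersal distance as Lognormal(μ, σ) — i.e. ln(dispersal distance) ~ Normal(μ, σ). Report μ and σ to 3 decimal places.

μ ≈ 3.386, σ ≈ 0.630

If T ~ Lognormal(μ,σ) then ln T ~ Normal(μ,σ), so the p-quantile of ln T is μ + z_p·σ.
ln(17) = 2.833 and ln(96.7) = 4.572; z_{0.19} = -0.8779, z_{0.97} = 1.881.
σ = (4.572 − 2.833)/(1.881 − (-0.8779)) = 0.630.
μ = 2.833 − (-0.8779)·0.630 = 3.386.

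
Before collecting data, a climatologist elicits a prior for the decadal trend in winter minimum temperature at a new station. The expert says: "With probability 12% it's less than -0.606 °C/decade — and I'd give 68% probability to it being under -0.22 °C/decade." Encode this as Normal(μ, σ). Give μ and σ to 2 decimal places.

μ = -0.33, σ = 0.23

For Normal(μ,σ), the p-quantile is μ + z_p·σ. Here z_{0.12} = -1.175, z_{0.68} = 0.4677.
So -0.606 = μ − 1.175σ and -0.22 = μ + 0.4677σ.
Subtracting: σ = (-0.22 − -0.606)/(0.4677 − (-1.175)) = 0.23.
Then μ = -0.606 − (-1.175)·0.23 = -0.33.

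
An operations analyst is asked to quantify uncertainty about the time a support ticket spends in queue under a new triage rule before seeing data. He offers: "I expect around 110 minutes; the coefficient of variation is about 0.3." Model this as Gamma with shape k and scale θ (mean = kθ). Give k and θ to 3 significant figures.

k ≈ 11.1, θ ≈ 9.9

For Gamma(k, scale θ): mean = kθ, variance = kθ², so CV = 1/√k.
CV = 0.3, hence k = 1/CV² = 11.1.
Then θ = mean/k = 110/11.1 = 9.9.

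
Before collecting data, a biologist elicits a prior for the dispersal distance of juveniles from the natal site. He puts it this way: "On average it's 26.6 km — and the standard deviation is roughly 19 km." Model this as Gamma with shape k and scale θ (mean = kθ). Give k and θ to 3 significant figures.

k ≈ 1.96, θ ≈ 13.6

For Gamma(k, scale θ): mean = kθ, variance = kθ², so CV = 1/√k.
CV = SD/mean = 19/26.6 = 0.7143, hence k = 1/CV² = 1.96.
Then θ = mean/k = 26.6/1.96 = 13.6.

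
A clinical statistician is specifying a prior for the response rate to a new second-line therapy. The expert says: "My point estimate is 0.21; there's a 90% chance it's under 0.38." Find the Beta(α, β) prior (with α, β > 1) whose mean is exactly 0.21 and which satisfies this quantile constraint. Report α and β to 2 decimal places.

With mean 0.21 fixed, write α = 0.21s, β = 0.79s where s = α+β.
Need P(θ < 0.38) = 0.9 under Beta(0.21s, 0.79s). Normal approximation: (q−m)/√(m(1−m)/s) ≈ z_{0.9} = 1.28, so s ≈ 0.21·0.79·(1.28)²/(0.38−0.21)² = 9.4.
At s = 9.4: P(θ<0.38) ≈ 0.893. Adjusting to match 0.9 gives s ≈ 10.15.
So α = 0.21·10.15 ≈ 2.13, β = 0.79·10.15 ≈ 8.02.

α ≈ 2.13, β ≈ 8.02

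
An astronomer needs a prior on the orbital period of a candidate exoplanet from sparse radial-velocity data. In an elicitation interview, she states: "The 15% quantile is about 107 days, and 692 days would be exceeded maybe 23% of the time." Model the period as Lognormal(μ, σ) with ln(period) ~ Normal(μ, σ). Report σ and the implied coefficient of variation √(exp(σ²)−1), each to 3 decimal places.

If T ~ Lognormal(μ,σ) then ln T ~ Normal(μ,σ), so the p-quantile of ln T is μ + z_p·σ.
ln(107) = 4.673 and ln(692) = 6.54; z_{0.15} = -1.036, z_{0.77} = 0.7388.
σ = (6.54 − 4.673)/(0.7388 − (-1.036)) = 1.052.
μ = 4.673 − (-1.036)·1.052 = 5.763.
CV = √(exp(σ²)−1) = √(exp(1.1057)−1) = 1.422.

σ ≈ 1.052, CV ≈ 1.422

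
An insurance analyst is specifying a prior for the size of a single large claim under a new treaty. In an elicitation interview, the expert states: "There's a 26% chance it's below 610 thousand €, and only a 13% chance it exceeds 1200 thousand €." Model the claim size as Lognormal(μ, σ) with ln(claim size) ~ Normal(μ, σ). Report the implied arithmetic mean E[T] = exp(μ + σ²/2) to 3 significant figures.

E[T] ≈ 839 thousand €

If T ~ Lognormal(μ,σ) then ln T ~ Normal(μ,σ), so the p-quantile of ln T is μ + z_p·σ.
ln(610) = 6.413 and ln(1200) = 7.09; z_{0.26} = -0.6433, z_{0.87} = 1.126.
σ = (7.09 − 6.413)/(1.126 − (-0.6433)) = 0.382.
μ = 6.413 − (-0.6433)·0.382 = 6.659.
E[T] = exp(μ + σ²/2) = exp(6.659 + 0.0731) = 839 thousand €.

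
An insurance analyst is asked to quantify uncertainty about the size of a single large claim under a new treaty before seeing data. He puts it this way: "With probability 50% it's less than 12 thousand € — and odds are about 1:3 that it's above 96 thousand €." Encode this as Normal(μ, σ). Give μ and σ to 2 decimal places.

For Normal(μ,σ), the p-quantile is μ + z_p·σ. Here z_{0.5} = 0, z_{0.75} = 0.6745.
So 12 = μ + 0σ and 96 = μ + 0.6745σ.
Subtracting: σ = (96 − 12)/(0.6745 − (0)) = 124.54.
Then μ = 12 − (0)·124.54 = 12.00.

μ = 12.00, σ = 124.54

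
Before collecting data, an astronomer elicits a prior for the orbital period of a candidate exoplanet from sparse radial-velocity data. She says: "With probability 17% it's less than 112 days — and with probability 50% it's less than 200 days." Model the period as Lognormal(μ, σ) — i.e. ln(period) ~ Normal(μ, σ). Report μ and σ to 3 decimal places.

If T ~ Lognormal(μ,σ) then ln T ~ Normal(μ,σ), so the p-quantile of ln T is μ + z_p·σ.
ln(112) = 4.718 and ln(200) = 5.298; z_{0.17} = -0.9542, z_{0.5} = 0.
σ = (5.298 − 4.718)/(0 − (-0.9542)) = 0.608.
μ = 4.718 − (-0.9542)·0.608 = 5.298.

μ ≈ 5.298, σ ≈ 0.608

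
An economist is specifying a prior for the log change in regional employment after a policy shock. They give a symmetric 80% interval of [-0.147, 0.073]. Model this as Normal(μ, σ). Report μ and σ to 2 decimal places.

A symmetric 80% interval runs μ ± z·σ with z = 1.282.
Half-width = 0.11, so σ = 0.11/1.282 = 0.09.
μ is the interval midpoint, -0.04.

μ = -0.04, σ = 0.09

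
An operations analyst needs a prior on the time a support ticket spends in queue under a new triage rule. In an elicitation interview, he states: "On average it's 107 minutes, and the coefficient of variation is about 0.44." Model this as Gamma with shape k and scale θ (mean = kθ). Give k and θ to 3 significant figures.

k ≈ 5.17, θ ≈ 20.7

For Gamma(k, scale θ): mean = kθ, variance = kθ², so CV = 1/√k.
CV = 0.44, hence k = 1/CV² = 5.17.
Then θ = mean/k = 107/5.17 = 20.7.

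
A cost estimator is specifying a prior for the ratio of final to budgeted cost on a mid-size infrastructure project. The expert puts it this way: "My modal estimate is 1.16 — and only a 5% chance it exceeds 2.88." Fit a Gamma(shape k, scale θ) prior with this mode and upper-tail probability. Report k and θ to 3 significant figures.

Gamma(k,θ) with k>1 has mode (k−1)θ, so θ = 1.16/(k−1).
Need P(X < 2.88) = 0.95 with θ tied to k this way. Start at k = 2, θ = 1.16: P(X<2.88) ≈ 0.709.
Too low — raise k to concentrate. Iterating converges to k ≈ 4.29.
Then θ = 1.16/(4.29−1) ≈ 0.353.

k ≈ 4.29, θ ≈ 0.353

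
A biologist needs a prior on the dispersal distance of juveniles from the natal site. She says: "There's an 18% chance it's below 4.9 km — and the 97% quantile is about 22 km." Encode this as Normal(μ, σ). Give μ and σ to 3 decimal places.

The p-quantile of Normal(μ,σ) is μ + z_p·σ, with z_{0.18} = -0.9154 and z_{0.97} = 1.881.
Eliminate σ: μ = (z₂·x₁ − z₁·x₂)/(z₂ − z₁) = (1.881·4.9 − (-0.9154)·22)/2.796 = 10.498.
Then σ = (x₂ − x₁)/(z₂ − z₁) = (22 − 4.9)/2.796 = 6.116.

μ = 10.498, σ = 6.116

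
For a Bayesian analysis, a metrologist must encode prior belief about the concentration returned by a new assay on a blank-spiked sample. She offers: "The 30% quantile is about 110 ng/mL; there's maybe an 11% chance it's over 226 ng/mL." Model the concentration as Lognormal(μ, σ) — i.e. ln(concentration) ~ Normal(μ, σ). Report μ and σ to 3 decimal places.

If T ~ Lognormal(μ,σ) then ln T ~ Normal(μ,σ), so the p-quantile of ln T is μ + z_p·σ.
ln(110) = 4.7 and ln(226) = 5.421; z_{0.3} = -0.5244, z_{0.89} = 1.227.
σ = (5.421 − 4.7)/(1.227 − (-0.5244)) = 0.411.
μ = 4.7 − (-0.5244)·0.411 = 4.916.

μ ≈ 4.916, σ ≈ 0.411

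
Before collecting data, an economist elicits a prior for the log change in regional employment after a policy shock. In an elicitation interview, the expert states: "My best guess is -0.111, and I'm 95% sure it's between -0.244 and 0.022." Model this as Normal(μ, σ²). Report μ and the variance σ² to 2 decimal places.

A symmetric 95% interval runs μ ± z·σ with z = 1.96.
Half-width = 0.133, so σ = 0.133/1.96 = 0.068 and σ² = 0.00.
μ is the stated best guess, -0.11.

μ = -0.11, σ² = 0.00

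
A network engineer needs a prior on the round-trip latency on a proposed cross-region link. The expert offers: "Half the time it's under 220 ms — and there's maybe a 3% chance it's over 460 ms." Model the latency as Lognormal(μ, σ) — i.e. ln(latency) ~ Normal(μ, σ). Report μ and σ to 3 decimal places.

μ ≈ 5.394, σ ≈ 0.392

If T ~ Lognormal(μ,σ) then ln T ~ Normal(μ,σ), so the p-quantile of ln T is μ + z_p·σ.
ln(220) = 5.394 and ln(460) = 6.131; z_{0.5} = 0, z_{0.97} = 1.881.
σ = (6.131 − 5.394)/(1.881 − (0)) = 0.392.
μ = 5.394 − (0)·0.392 = 5.394.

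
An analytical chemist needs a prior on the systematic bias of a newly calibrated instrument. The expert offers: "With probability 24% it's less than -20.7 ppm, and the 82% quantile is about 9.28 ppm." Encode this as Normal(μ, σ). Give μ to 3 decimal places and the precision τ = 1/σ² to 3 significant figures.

μ = -7.642, τ = 0.00293

The p-quantile of Normal(μ,σ) is μ + z_p·σ, with z_{0.24} = -0.7063 and z_{0.82} = 0.9154.
Eliminate σ: μ = (z₂·x₁ − z₁·x₂)/(z₂ − z₁) = (0.9154·-20.7 − (-0.7063)·9.28)/1.622 = -7.642.
Then σ = (x₂ − x₁)/(z₂ − z₁) = (9.28 − -20.7)/1.622 = 18.487.
Precision τ = 1/σ² = 1/18.49² = 0.00293.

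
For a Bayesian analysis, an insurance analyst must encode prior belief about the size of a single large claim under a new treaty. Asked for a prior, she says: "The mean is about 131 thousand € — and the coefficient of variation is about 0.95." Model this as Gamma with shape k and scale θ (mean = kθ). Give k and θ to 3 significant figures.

k ≈ 1.11, θ ≈ 118

For Gamma(k, scale θ): mean = kθ, variance = kθ², so CV = 1/√k.
CV = 0.95, hence k = 1/CV² = 1.11.
Then θ = mean/k = 131/1.11 = 118.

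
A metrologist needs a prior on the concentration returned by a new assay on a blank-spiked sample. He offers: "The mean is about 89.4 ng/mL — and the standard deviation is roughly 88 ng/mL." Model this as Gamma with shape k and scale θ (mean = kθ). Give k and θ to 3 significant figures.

k ≈ 1.03, θ ≈ 86.6

For Gamma(k, scale θ): mean = kθ, variance = kθ², so CV = 1/√k.
CV = SD/mean = 88/89.4 = 0.9843, hence k = 1/CV² = 1.03.
Then θ = mean/k = 89.4/1.03 = 86.6.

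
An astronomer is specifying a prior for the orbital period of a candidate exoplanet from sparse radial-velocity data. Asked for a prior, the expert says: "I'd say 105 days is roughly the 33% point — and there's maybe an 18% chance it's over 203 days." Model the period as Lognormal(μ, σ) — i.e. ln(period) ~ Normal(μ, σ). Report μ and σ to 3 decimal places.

If T ~ Lognormal(μ,σ) then ln T ~ Normal(μ,σ), so the p-quantile of ln T is μ + z_p·σ.
ln(105) = 4.654 and ln(203) = 5.313; z_{0.33} = -0.4399, z_{0.82} = 0.9154.
σ = (5.313 − 4.654)/(0.9154 − (-0.4399)) = 0.486.
μ = 4.654 − (-0.4399)·0.486 = 4.868.

μ ≈ 4.868, σ ≈ 0.486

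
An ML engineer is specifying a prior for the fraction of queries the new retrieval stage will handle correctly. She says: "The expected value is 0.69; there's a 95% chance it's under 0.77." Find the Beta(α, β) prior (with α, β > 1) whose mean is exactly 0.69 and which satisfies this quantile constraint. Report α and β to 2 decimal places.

With mean 0.69 fixed, write α = 0.69s, β = 0.31s where s = α+β.
Need P(θ < 0.77) = 0.95 under Beta(0.69s, 0.31s). Normal approximation: (q−m)/√(m(1−m)/s) ≈ z_{0.95} = 1.64, so s ≈ 0.69·0.31·(1.64)²/(0.77−0.69)² = 90.4.
At s = 90.4: P(θ<0.77) ≈ 0.956. Adjusting to match 0.95 gives s ≈ 83.81.
So α = 0.69·83.81 ≈ 57.83, β = 0.31·83.81 ≈ 25.98.

α ≈ 57.83, β ≈ 25.98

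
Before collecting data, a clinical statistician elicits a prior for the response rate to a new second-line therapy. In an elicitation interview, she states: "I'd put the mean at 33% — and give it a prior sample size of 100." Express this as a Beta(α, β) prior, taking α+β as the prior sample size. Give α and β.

α = 33, β = 67

Under the effective-sample-size interpretation, Beta(α, β) has prior mean α/(α+β) and prior sample size α+β.
So α+β = 100 and α/(α+β) = 0.33, giving α = 0.33·100 = 33 and β = 100 − 33 = 67.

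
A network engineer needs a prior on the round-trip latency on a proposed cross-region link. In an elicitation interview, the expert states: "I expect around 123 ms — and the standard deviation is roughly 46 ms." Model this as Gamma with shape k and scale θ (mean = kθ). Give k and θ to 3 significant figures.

k ≈ 7.15, θ ≈ 17.2

For Gamma(k, scale θ): mean = kθ, variance = kθ², so CV = 1/√k.
CV = SD/mean = 46/123 = 0.374, hence k = 1/CV² = 7.15.
Then θ = mean/k = 123/7.15 = 17.2.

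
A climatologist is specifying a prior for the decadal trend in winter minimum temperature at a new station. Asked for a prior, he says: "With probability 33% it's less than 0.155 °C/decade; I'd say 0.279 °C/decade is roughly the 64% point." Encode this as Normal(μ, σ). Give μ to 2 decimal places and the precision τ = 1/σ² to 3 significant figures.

The p-quantile of Normal(μ,σ) is μ + z_p·σ, with z_{0.33} = -0.4399 and z_{0.64} = 0.3585.
Eliminate σ: μ = (z₂·x₁ − z₁·x₂)/(z₂ − z₁) = (0.3585·0.155 − (-0.4399)·0.279)/0.7984 = 0.22.
Then σ = (x₂ − x₁)/(z₂ − z₁) = (0.279 − 0.155)/0.7984 = 0.16.
Precision τ = 1/σ² = 1/0.1553² = 41.5.

μ = 0.22, τ = 41.5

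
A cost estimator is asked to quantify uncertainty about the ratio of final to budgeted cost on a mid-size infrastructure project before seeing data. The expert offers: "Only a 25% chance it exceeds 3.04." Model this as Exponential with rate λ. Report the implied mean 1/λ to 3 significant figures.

P(T > 3.04) = e^(−λ·3.04) = 0.25, so λ = −ln(0.25)/3.04 = 0.456.
Mean = 1/λ = 2.19.

mean ≈ 2.19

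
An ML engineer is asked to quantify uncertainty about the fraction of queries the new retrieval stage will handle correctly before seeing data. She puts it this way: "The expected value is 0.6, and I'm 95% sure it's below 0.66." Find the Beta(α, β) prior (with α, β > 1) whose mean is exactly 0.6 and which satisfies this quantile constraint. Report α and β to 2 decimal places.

α ≈ 105.38, β ≈ 70.25

With mean 0.6 fixed, write α = 0.6s, β = 0.4s where s = α+β.
Need P(θ < 0.66) = 0.95 under Beta(0.6s, 0.4s). Normal approximation: (q−m)/√(m(1−m)/s) ≈ z_{0.95} = 1.64, so s ≈ 0.6·0.4·(1.64)²/(0.66−0.6)² = 180.4.
At s = 180.4: P(θ<0.66) ≈ 0.952. Adjusting to match 0.95 gives s ≈ 175.63.
So α = 0.6·175.63 ≈ 105.38, β = 0.4·175.63 ≈ 70.25.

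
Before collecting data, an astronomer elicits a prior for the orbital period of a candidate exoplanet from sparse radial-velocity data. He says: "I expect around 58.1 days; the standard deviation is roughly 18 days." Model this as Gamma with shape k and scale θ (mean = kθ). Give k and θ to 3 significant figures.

k ≈ 10.4, θ ≈ 5.58

For Gamma(k, scale θ): mean = kθ, variance = kθ², so CV = 1/√k.
CV = SD/mean = 18/58.1 = 0.3098, hence k = 1/CV² = 10.4.
Then θ = mean/k = 58.1/10.4 = 5.58.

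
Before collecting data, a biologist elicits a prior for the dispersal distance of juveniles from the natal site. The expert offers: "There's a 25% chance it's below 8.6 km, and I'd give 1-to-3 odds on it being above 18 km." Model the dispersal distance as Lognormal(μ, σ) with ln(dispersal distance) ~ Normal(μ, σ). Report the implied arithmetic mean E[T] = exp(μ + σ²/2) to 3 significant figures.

E[T] ≈ 14.5 km

If T ~ Lognormal(μ,σ) then ln T ~ Normal(μ,σ), so the p-quantile of ln T is μ + z_p·σ.
ln(8.6) = 2.152 and ln(18) = 2.89; z_{0.25} = -0.6745, z_{0.75} = 0.6745.
σ = (2.89 − 2.152)/(0.6745 − (-0.6745)) = 0.548.
μ = 2.152 − (-0.6745)·0.548 = 2.521.
E[T] = exp(μ + σ²/2) = exp(2.521 + 0.1499) = 14.5 km.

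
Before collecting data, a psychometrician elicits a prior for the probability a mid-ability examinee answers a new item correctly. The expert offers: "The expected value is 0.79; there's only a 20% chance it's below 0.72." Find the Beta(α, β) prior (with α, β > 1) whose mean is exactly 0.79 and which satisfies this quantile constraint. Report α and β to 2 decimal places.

α ≈ 17.23, β ≈ 4.58

With mean 0.79 fixed, write α = 0.79s, β = 0.21s where s = α+β.
Need P(θ < 0.72) = 0.2 under Beta(0.79s, 0.21s). Normal approximation: (q−m)/√(m(1−m)/s) ≈ z_{0.2} = -0.842, so s ≈ 0.79·0.21·(-0.842)²/(0.72−0.79)² = 24.0.
At s = 24.0: P(θ<0.72) ≈ 0.191. Adjusting to match 0.2 gives s ≈ 21.81.
So α = 0.79·21.81 ≈ 17.23, β = 0.21·21.81 ≈ 4.58.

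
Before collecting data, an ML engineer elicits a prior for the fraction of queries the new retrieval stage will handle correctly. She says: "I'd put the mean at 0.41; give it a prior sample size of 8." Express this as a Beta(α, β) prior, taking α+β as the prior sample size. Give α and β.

Under the effective-sample-size interpretation, Beta(α, β) has prior mean α/(α+β) and prior sample size α+β.
So α+β = 8 and α/(α+β) = 0.41, giving α = 0.41·8 = 3.28 and β = 8 − 3.28 = 4.72.

α = 3.28, β = 4.72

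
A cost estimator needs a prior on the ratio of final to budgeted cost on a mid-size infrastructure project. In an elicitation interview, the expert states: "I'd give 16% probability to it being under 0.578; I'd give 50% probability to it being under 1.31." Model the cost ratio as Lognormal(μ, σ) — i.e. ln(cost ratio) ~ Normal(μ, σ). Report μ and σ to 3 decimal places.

μ ≈ 0.270, σ ≈ 0.823

If T ~ Lognormal(μ,σ) then ln T ~ Normal(μ,σ), so the p-quantile of ln T is μ + z_p·σ.
ln(0.578) = -0.5482 and ln(1.31) = 0.27; z_{0.16} = -0.9945, z_{0.5} = 0.
σ = (0.27 − -0.5482)/(0 − (-0.9945)) = 0.823.
μ = -0.5482 − (-0.9945)·0.823 = 0.270.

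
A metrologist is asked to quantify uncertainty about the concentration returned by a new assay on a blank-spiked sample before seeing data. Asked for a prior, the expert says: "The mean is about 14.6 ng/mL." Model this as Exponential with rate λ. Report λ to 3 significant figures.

λ ≈ 0.0685

Exponential mean = 1/λ, so λ = 1/14.6 = 0.0685.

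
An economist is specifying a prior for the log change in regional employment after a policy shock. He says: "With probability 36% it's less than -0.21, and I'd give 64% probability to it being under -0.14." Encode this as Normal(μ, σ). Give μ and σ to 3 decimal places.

μ = -0.175, σ = 0.098

For Normal(μ,σ), the p-quantile is μ + z_p·σ. Here z_{0.36} = -0.3585, z_{0.64} = 0.3585.
So -0.21 = μ − 0.3585σ and -0.14 = μ + 0.3585σ.
Subtracting: σ = (-0.14 − -0.21)/(0.3585 − (-0.3585)) = 0.098.
Then μ = -0.21 − (-0.3585)·0.098 = -0.175.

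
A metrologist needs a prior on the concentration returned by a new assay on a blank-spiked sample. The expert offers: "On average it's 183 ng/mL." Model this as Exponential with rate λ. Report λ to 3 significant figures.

Exponential mean = 1/λ, so λ = 1/183.0 = 0.00546.

λ ≈ 0.00546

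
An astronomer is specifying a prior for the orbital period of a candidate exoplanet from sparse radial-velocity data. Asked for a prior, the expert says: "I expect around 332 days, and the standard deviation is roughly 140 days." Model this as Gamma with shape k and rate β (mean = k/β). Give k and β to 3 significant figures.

k ≈ 5.62, β ≈ 0.0169

For Gamma(k, rate β): mean = k/β, variance = k/β², so CV = 1/√k.
CV = SD/mean = 140/332 = 0.4217, hence k = 1/CV² = 5.62.
Then β = k/mean = 5.62/332 = 0.0169.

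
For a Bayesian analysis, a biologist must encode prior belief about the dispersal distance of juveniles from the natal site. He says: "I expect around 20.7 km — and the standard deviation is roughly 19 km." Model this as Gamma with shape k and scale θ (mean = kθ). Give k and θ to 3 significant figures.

For Gamma(k, scale θ): mean = kθ, variance = kθ², so CV = 1/√k.
CV = SD/mean = 19/20.7 = 0.9179, hence k = 1/CV² = 1.19.
Then θ = mean/k = 20.7/1.19 = 17.4.

k ≈ 1.19, θ ≈ 17.4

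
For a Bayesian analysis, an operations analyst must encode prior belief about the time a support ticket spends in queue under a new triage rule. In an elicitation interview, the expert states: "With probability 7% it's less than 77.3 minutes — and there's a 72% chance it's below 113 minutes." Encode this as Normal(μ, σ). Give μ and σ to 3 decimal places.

μ = 102.893, σ = 17.342

For Normal(μ,σ), the p-quantile is μ + z_p·σ. Here z_{0.07} = -1.476, z_{0.72} = 0.5828.
So 77.3 = μ − 1.476σ and 113 = μ + 0.5828σ.
Subtracting: σ = (113 − 77.3)/(0.5828 − (-1.476)) = 17.342.
Then μ = 77.3 − (-1.476)·17.342 = 102.893.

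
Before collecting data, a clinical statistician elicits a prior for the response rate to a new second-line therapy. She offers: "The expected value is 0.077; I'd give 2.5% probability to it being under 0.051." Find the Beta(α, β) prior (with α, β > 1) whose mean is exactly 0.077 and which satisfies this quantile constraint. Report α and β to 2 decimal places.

α ≈ 25.85, β ≈ 309.89

With mean 0.077 fixed, write α = 0.077s, β = 0.923s where s = α+β.
Need P(θ < 0.051) = 0.025 under Beta(0.077s, 0.923s). Normal approximation: (q−m)/√(m(1−m)/s) ≈ z_{0.025} = -1.96, so s ≈ 0.077·0.923·(-1.96)²/(0.051−0.077)² = 403.9.
At s = 403.9: P(θ<0.051) ≈ 0.015. Adjusting to match 0.025 gives s ≈ 335.74.
So α = 0.077·335.74 ≈ 25.85, β = 0.923·335.74 ≈ 309.89.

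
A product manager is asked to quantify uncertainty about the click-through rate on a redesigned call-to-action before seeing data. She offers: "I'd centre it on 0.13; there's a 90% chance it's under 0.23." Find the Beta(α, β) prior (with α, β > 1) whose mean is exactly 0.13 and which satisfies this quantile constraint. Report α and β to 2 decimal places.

α ≈ 2.63, β ≈ 17.57

With mean 0.13 fixed, write α = 0.13s, β = 0.87s where s = α+β.
Need P(θ < 0.23) = 0.9 under Beta(0.13s, 0.87s). Normal approximation: (q−m)/√(m(1−m)/s) ≈ z_{0.9} = 1.28, so s ≈ 0.13·0.87·(1.28)²/(0.23−0.13)² = 18.6.
At s = 18.6: P(θ<0.23) ≈ 0.893. Adjusting to match 0.9 gives s ≈ 20.20.
So α = 0.13·20.20 ≈ 2.63, β = 0.87·20.20 ≈ 17.57.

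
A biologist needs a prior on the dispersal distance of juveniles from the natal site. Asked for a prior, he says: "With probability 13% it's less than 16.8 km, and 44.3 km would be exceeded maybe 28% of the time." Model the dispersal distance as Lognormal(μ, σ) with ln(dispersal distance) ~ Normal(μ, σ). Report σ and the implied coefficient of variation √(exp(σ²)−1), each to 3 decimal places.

If T ~ Lognormal(μ,σ) then ln T ~ Normal(μ,σ), so the p-quantile of ln T is μ + z_p·σ.
ln(16.8) = 2.821 and ln(44.3) = 3.791; z_{0.13} = -1.126, z_{0.72} = 0.5828.
σ = (3.791 − 2.821)/(0.5828 − (-1.126)) = 0.567.
μ = 2.821 − (-1.126)·0.567 = 3.460.
CV = √(exp(σ²)−1) = √(exp(0.3218)−1) = 0.616.

σ ≈ 0.567, CV ≈ 0.616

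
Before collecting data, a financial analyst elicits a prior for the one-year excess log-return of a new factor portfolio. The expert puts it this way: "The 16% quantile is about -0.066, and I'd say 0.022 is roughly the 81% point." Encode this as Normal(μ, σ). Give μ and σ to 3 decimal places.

μ = -0.019, σ = 0.047

For Normal(μ,σ), the p-quantile is μ + z_p·σ. Here z_{0.16} = -0.9945, z_{0.81} = 0.8779.
So -0.066 = μ − 0.9945σ and 0.022 = μ + 0.8779σ.
Subtracting: σ = (0.022 − -0.066)/(0.8779 − (-0.9945)) = 0.047.
Then μ = -0.066 − (-0.9945)·0.047 = -0.019.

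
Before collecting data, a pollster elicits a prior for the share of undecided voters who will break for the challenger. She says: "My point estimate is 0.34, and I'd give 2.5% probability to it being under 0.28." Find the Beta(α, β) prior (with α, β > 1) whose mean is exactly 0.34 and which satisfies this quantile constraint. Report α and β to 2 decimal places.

α ≈ 77.40, β ≈ 150.26

With mean 0.34 fixed, write α = 0.34s, β = 0.66s where s = α+β.
Need P(θ < 0.28) = 0.025 under Beta(0.34s, 0.66s). Normal approximation: (q−m)/√(m(1−m)/s) ≈ z_{0.025} = -1.96, so s ≈ 0.34·0.66·(-1.96)²/(0.28−0.34)² = 239.5.
At s = 239.5: P(θ<0.28) ≈ 0.022. Adjusting to match 0.025 gives s ≈ 227.66.
So α = 0.34·227.66 ≈ 77.40, β = 0.66·227.66 ≈ 150.26.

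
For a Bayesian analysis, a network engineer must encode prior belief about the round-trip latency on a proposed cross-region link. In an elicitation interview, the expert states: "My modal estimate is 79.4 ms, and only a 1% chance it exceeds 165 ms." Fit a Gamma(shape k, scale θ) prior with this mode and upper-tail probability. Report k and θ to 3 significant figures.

Gamma(k,θ) with k>1 has mode (k−1)θ, so θ = 79.4/(k−1).
Need P(X < 165) = 0.99 with θ tied to k this way. Start at k = 2, θ = 79.4: P(X<165) ≈ 0.615.
Too low — raise k to concentrate. Iterating converges to k ≈ 10.1.
Then θ = 79.4/(10.1−1) ≈ 8.71.

k ≈ 10.1, θ ≈ 8.71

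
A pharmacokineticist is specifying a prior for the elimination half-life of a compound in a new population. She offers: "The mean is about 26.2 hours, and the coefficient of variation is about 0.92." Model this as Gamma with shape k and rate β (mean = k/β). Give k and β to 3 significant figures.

For Gamma(k, rate β): mean = k/β, variance = k/β², so CV = 1/√k.
CV = 0.92, hence k = 1/CV² = 1.18.
Then β = k/mean = 1.18/26.2 = 0.0451.

k ≈ 1.18, β ≈ 0.0451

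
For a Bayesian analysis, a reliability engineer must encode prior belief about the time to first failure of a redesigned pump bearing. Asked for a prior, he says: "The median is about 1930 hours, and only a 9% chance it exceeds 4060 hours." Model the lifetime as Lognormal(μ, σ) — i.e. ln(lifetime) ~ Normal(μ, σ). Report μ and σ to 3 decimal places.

If T ~ Lognormal(μ,σ) then ln T ~ Normal(μ,σ), so the p-quantile of ln T is μ + z_p·σ.
ln(1930) = 7.565 and ln(4060) = 8.309; z_{0.5} = 0, z_{0.91} = 1.341.
σ = (8.309 − 7.565)/(1.341 − (0)) = 0.555.
μ = 7.565 − (0)·0.555 = 7.565.

μ ≈ 7.565, σ ≈ 0.555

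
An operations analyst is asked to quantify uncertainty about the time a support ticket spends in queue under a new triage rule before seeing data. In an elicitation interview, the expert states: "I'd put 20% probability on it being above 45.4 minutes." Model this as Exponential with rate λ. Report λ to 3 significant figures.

P(T > 45.4) = e^(−λ·45.4) = 0.2, so λ = −ln(0.2)/45.4 = 0.0355.

λ ≈ 0.0355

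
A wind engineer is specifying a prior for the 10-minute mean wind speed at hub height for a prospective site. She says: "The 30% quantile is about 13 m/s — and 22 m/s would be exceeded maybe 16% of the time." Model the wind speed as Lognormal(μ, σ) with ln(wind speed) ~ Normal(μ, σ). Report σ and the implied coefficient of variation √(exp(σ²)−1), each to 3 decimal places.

σ ≈ 0.346, CV ≈ 0.357

If T ~ Lognormal(μ,σ) then ln T ~ Normal(μ,σ), so the p-quantile of ln T is μ + z_p·σ.
ln(13) = 2.565 and ln(22) = 3.091; z_{0.3} = -0.5244, z_{0.84} = 0.9945.
σ = (3.091 − 2.565)/(0.9945 − (-0.5244)) = 0.346.
μ = 2.565 − (-0.5244)·0.346 = 2.747.
CV = √(exp(σ²)−1) = √(exp(0.1200)−1) = 0.357.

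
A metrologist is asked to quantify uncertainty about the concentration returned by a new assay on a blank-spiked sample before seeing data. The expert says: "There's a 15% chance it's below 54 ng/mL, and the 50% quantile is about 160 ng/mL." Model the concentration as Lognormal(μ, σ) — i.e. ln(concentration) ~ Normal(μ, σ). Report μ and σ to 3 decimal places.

If T ~ Lognormal(μ,σ) then ln T ~ Normal(μ,σ), so the p-quantile of ln T is μ + z_p·σ.
ln(54) = 3.989 and ln(160) = 5.075; z_{0.15} = -1.036, z_{0.5} = 0.
σ = (5.075 − 3.989)/(0 − (-1.036)) = 1.048.
μ = 3.989 − (-1.036)·1.048 = 5.075.

μ ≈ 5.075, σ ≈ 1.048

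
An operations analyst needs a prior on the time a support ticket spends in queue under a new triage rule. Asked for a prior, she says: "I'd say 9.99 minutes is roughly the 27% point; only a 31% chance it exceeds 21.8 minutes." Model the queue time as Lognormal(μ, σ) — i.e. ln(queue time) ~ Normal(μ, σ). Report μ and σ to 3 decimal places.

If T ~ Lognormal(μ,σ) then ln T ~ Normal(μ,σ), so the p-quantile of ln T is μ + z_p·σ.
ln(9.99) = 2.302 and ln(21.8) = 3.082; z_{0.27} = -0.6128, z_{0.69} = 0.4959.
σ = (3.082 − 2.302)/(0.4959 − (-0.6128)) = 0.704.
μ = 2.302 − (-0.6128)·0.704 = 2.733.

μ ≈ 2.733, σ ≈ 0.704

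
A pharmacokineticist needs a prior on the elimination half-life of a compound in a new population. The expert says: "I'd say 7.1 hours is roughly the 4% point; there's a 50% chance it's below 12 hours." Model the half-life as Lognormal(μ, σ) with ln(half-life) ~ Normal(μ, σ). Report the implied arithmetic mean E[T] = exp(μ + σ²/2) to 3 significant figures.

E[T] ≈ 12.6 hours

If T ~ Lognormal(μ,σ) then ln T ~ Normal(μ,σ), so the p-quantile of ln T is μ + z_p·σ.
ln(7.1) = 1.96 and ln(12) = 2.485; z_{0.04} = -1.751, z_{0.5} = 0.
σ = (2.485 − 1.96)/(0 − (-1.751)) = 0.300.
μ = 1.96 − (-1.751)·0.300 = 2.485.
E[T] = exp(μ + σ²/2) = exp(2.485 + 0.0449) = 12.6 hours.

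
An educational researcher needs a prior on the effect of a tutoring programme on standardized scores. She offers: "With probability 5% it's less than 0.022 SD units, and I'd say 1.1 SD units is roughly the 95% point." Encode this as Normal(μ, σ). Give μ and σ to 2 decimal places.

μ = 0.56, σ = 0.33

For Normal(μ,σ), the p-quantile is μ + z_p·σ. Here z_{0.05} = -1.645, z_{0.95} = 1.645.
So 0.022 = μ − 1.645σ and 1.1 = μ + 1.645σ.
Subtracting: σ = (1.1 − 0.022)/(1.645 − (-1.645)) = 0.33.
Then μ = 0.022 − (-1.645)·0.33 = 0.56.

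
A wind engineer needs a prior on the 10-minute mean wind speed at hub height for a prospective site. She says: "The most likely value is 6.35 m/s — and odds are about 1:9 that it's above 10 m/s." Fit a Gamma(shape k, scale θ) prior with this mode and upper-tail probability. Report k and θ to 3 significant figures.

k ≈ 10.1, θ ≈ 0.699

Gamma(k,θ) with k>1 has mode (k−1)θ, so θ = 6.35/(k−1).
Need P(X < 10) = 0.9 with θ tied to k this way. Start at k = 2, θ = 6.35: P(X<10) ≈ 0.467.
Too low — raise k to concentrate. Iterating converges to k ≈ 10.1.
Then θ = 6.35/(10.1−1) ≈ 0.699.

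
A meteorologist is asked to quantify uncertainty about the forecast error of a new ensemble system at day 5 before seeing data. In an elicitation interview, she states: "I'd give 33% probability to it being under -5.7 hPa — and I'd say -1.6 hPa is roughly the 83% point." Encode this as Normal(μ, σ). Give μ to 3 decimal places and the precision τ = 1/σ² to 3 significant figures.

μ = -4.406, τ = 0.116

The p-quantile of Normal(μ,σ) is μ + z_p·σ, with z_{0.33} = -0.4399 and z_{0.83} = 0.9542.
Eliminate σ: μ = (z₂·x₁ − z₁·x₂)/(z₂ − z₁) = (0.9542·-5.7 − (-0.4399)·-1.6)/1.394 = -4.406.
Then σ = (x₂ − x₁)/(z₂ − z₁) = (-1.6 − -5.7)/1.394 = 2.941.
Precision τ = 1/σ² = 1/2.941² = 0.116.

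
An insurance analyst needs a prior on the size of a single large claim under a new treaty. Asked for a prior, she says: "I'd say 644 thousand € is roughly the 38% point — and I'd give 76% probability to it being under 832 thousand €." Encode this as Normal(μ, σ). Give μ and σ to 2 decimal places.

μ = 700.76, σ = 185.81

The p-quantile of Normal(μ,σ) is μ + z_p·σ, with z_{0.38} = -0.3055 and z_{0.76} = 0.7063.
Eliminate σ: μ = (z₂·x₁ − z₁·x₂)/(z₂ − z₁) = (0.7063·644 − (-0.3055)·832)/1.012 = 700.76.
Then σ = (x₂ − x₁)/(z₂ − z₁) = (832 − 644)/1.012 = 185.81.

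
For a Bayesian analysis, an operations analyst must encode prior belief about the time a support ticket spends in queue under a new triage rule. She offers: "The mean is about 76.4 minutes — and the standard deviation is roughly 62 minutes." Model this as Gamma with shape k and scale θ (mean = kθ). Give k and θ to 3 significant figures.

k ≈ 1.52, θ ≈ 50.3

For Gamma(k, scale θ): mean = kθ, variance = kθ², so CV = 1/√k.
CV = SD/mean = 62/76.4 = 0.8115, hence k = 1/CV² = 1.52.
Then θ = mean/k = 76.4/1.52 = 50.3.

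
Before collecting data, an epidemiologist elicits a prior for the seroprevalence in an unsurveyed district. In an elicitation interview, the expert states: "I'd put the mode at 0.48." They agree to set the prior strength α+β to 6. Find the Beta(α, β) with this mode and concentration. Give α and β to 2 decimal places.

α = 2.92, β = 3.08

For α,β > 1 the Beta mode is (α−1)/(α+β−2). With α+β = 6, the mode is (α−1)/4.
Set (α−1)/4 = 0.48 → α = 1 + 0.48·4 = 2.92.
β = 6 − α = 3.08.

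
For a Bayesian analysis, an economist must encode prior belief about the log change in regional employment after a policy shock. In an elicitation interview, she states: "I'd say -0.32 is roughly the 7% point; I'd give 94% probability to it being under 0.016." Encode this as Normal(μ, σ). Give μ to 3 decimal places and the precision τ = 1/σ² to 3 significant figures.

The p-quantile of Normal(μ,σ) is μ + z_p·σ, with z_{0.07} = -1.476 and z_{0.94} = 1.555.
Eliminate σ: μ = (z₂·x₁ − z₁·x₂)/(z₂ − z₁) = (1.555·-0.32 − (-1.476)·0.016)/3.031 = -0.156.
Then σ = (x₂ − x₁)/(z₂ − z₁) = (0.016 − -0.32)/3.031 = 0.111.
Precision τ = 1/σ² = 1/0.1109² = 81.4.

μ = -0.156, τ = 81.4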